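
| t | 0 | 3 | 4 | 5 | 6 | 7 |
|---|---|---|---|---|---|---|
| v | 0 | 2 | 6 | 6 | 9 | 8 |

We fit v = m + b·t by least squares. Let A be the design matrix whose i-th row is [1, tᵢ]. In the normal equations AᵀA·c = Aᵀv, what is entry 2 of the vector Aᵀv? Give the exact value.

Entry 2 ↔ basis t, so (Aᵀv)_{2} = Σᵢ (t)·vᵢ = (0)·(0) + (3)·(2) + (4)·(6) + (5)·(6) + (6)·(9) + (7)·(8) = 170.

170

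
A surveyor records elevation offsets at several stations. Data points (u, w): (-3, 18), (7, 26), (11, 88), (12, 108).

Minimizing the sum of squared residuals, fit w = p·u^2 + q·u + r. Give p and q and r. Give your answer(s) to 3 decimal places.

Setting ∂/∂p … = 0 gives: 37859·p + 3375·q + 323·r = 27636;  3375·p + 323·q + 27·r = 2392;  323·p + 27·q + 4·r = 240.
Inverting the 3×3 Gram matrix, [p, q, r]ᵀ = [47937/46030, -154441/46030, -33318/23015]ᵀ.

p = 1.041, q = -3.355, r = -1.448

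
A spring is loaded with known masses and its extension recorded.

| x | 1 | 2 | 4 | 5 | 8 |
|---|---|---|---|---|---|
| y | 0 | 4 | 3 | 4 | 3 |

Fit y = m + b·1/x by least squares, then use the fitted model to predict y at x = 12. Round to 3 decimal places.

ŷ = 4.033

Entries of MᵀM: Σ1 = 5, Σ1/x = 83/40, Σ1/x·1/x = 2189/1600.
And Σy = 14, Σ1/x·y = 157/40.
So MᵀM·[m, b]ᵀ = Mᵀy: [[5, 83/40]; [83/40, 2189/1600]]·[m, b]ᵀ = [14, 157/40]ᵀ.
det = 5·(2189/1600) − (83/40)² = 507/200.
m = (14·(2189/1600) − (83/40)·(157/40))/(507/200) = 1355/312; b = (5·(157/40) − (83/40)·14)/(507/200) = -145/39.
At x = 12: ŷ = (1355/312)·(1) + (-145/39)·(1/12) = 3775/936.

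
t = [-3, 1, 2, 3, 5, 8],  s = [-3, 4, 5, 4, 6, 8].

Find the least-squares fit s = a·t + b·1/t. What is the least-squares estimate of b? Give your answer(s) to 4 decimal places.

Entries of XᵀX: Σt·t = 112, Σt·1/t = 6, Σ1/t·1/t = 22001/14400.
Moment sums: Σt·s = 129, Σ1/t·s = 331/30.
XᵀX·[a, b]ᵀ = Xᵀs becomes [[112, 6]; [6, 22001/14400]]·[a, b]ᵀ = [129, 331/30]ᵀ.
Determinant 112·(22001/14400) − 6² = 121607/900.
a = (129·(22001/14400) − 6·(331/30))/(121607/900) = 1884849/1945712; b = (112·(331/30) − 6·129)/(121607/900) = 415560/121607.

b = 3.4172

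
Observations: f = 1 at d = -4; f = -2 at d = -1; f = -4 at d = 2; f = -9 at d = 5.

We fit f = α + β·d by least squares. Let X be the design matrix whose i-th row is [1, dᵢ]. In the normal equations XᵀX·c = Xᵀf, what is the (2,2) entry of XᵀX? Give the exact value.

Row 2 ↔ basis d, column 2 ↔ basis d, so (XᵀX)_{2,2} = Σᵢ (d)·(d) = (-4)·(-4) + (-1)·(-1) + (2)·(2) + (5)·(5) = 46.

46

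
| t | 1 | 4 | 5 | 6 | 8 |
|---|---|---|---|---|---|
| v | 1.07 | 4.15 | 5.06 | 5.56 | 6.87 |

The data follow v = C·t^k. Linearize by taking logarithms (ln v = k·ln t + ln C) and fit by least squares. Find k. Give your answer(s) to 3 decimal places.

k = 0.912

With ln vᵢ as the transformed response and ln tᵢ as the regressor:
Over the data: Σln t = 6.8669, Σ(ln t)² = 12.0466, Σln v = 6.7549, Σln t·ln v = 11.6637.
Normal system: [[12.0466, 6.8669]; [6.8669, 5]]·[k, ln C]ᵀ = [11.6637, 6.7549]ᵀ.
Slope k = (n·Σln t·ln v − Σln t·Σln v)/(n·Σ(ln t)² − (Σln t)²) = (5·11.6637 − 6.8669·6.7549)/13.0781 = 0.91245; ln C = (Σln v − k·Σln t)/n = 0.09784.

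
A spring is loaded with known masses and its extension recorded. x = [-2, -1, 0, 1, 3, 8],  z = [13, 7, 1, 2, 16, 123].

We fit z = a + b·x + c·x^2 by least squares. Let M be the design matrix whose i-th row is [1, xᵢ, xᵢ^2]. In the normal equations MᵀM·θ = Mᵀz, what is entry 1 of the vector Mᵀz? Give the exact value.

162

Entry 1 ↔ basis 1, so (Mᵀz)_{1} = Σᵢ zᵢ = (1)·(13) + (1)·(7) + (1)·(1) + (1)·(2) + (1)·(16) + (1)·(123) = 162.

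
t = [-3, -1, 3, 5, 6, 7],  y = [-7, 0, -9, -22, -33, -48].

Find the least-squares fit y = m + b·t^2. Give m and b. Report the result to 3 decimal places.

m = 1.214, b = -0.979

With design matrix X, XᵀX = [[6, 129]; [129, 4485]] and Xᵀy = [-119, -4234]ᵀ.
Determinant 6·4485 − 129² = 10269.
m = ((-119)·4485 − 129·(-4234))/10269 = 4157/3423; b = (6·(-4234) − 129·(-119))/10269 = -1117/1141.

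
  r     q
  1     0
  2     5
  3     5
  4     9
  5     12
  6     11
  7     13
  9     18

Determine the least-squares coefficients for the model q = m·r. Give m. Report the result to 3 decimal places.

Forming AᵀA = [[221]] and Aᵀq = [440]ᵀ gives AᵀA·[m]ᵀ = Aᵀq.
m = 440/221 = 1.99095.

m = 1.991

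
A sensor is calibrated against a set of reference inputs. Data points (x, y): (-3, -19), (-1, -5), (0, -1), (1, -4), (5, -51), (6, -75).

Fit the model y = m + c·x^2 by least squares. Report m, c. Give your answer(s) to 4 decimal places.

m = -1.6754, c = -2.0132

Normal-equation sums: Σ1 = 6, Σx^2 = 72, Σx^2·x^2 = 2004.
Moment sums: Σy = -155, Σx^2·y = -4155.
det = 6·2004 − 72² = 6840.
m = ((-155)·2004 − 72·(-4155))/6840 = -191/114; c = (6·(-4155) − 72·(-155))/6840 = -153/76.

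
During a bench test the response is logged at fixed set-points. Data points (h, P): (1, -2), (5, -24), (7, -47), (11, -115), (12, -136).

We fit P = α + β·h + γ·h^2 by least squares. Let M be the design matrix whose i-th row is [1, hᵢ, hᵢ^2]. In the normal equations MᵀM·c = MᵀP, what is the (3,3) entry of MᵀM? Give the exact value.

38404

Row 3 ↔ basis h^2, column 3 ↔ basis h^2, so (MᵀM)_{3,3} = Σᵢ (h^2)·(h^2) = (1)·(1) + (25)·(25) + (49)·(49) + (121)·(121) + (144)·(144) = 38404.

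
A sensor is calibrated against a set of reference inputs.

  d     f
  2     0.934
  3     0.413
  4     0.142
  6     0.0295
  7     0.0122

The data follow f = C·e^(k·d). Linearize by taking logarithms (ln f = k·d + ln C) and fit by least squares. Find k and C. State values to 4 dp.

k = -0.8669, C = 5.1947

Linearized form: ln f = k·d + ln C. From the 5 transformed points,
AᵀA = [[114.0000, 22.0000]; [22.0000, 5]], rhs = [-62.5816, -10.8342]ᵀ  (here Σd = 22.0000, Σ(d)² = 114.0000, Σln f = -10.8342, Σd·ln f = -62.5816).
Δ = 114.0000·5 − (22.0000)² = 86.0000; k = (-62.5816·5 − 22.0000·-10.8342)/86.0000 = -0.86693, ln C = (114.0000·-10.8342 − 22.0000·-62.5816)/86.0000 = 1.64764, so C = exp(1.64764) = 5.19470.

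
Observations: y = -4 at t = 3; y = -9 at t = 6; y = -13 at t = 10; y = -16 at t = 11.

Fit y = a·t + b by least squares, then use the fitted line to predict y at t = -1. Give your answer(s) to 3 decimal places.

ŷ = 1.317

With design matrix X, XᵀX = [[266, 30]; [30, 4]] and Xᵀy = [-372, -42]ᵀ.
Determinant 266·4 − 30² = 164.
a = ((-372)·4 − 30·(-42))/164 = -57/41; b = (266·(-42) − 30·(-372))/164 = -3/41.
At t = -1: ŷ = (-57/41)·(-1) + (-3/41)·(1) = 54/41.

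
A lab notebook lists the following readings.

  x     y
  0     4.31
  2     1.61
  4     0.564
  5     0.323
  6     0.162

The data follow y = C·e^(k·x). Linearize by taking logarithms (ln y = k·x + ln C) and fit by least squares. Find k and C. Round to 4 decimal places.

Let Y = ln y. Fitting Y = k·x + ln C by least squares:
Σx = 17.0000, Σ(x)² = 81.0000, Σln y = -1.5858, Σx·ln y = -17.9098.
Equations: 81.0000·k + 17.0000·ln C = -17.9098;  17.0000·k + 5·ln C = -1.5858.
Solving (det = 116.0000): k = -0.53957, ln C = 1.51739, so C = exp(1.51739) = 4.56032.

k = -0.5396, C = 4.5603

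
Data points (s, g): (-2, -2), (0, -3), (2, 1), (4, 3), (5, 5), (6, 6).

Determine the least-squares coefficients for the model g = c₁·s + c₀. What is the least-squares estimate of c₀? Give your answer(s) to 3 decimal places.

c₀ = -1.175

Forming AᵀA = [[85, 15]; [15, 6]] and Aᵀg = [79, 10]ᵀ gives AᵀA·[c₁, c₀]ᵀ = Aᵀg.
Determinant 85·6 − 15² = 285.
c₁ = (79·6 − 15·10)/285 = 108/95; c₀ = (85·10 − 15·79)/285 = -67/57.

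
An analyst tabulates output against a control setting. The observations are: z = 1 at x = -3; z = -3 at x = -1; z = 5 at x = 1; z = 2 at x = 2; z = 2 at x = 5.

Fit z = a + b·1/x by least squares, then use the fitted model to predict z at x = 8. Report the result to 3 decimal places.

The normal equations are: 5·a + (11/30)·b = 7;  (11/30)·a + (2161/900)·b = 136/15.
(Σ1 = 5, Σ1/x = 11/30, Σ1/x·1/x = 2161/900, Σz = 7, Σ1/x·z = 136/15.)
Δ = 5·(2161/900) − (11/30)² = 2671/225.
a = (7·(2161/900) − (11/30)·(136/15))/(2671/225) = 12135/10684; b = (5·(136/15) − (11/30)·7)/(2671/225) = 19245/5342.
At x = 8: ẑ = (12135/10684)·(1) + (19245/5342)·(1/8) = 67785/42736.

ẑ = 1.586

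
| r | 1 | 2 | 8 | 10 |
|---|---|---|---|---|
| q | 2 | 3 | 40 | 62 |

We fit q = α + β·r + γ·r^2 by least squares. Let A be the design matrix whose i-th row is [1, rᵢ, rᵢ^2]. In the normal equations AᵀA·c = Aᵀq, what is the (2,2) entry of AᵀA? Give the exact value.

Row 2 ↔ basis r, column 2 ↔ basis r, so (AᵀA)_{2,2} = Σᵢ (r)·(r) = (1)·(1) + (2)·(2) + (8)·(8) + (10)·(10) = 169.

169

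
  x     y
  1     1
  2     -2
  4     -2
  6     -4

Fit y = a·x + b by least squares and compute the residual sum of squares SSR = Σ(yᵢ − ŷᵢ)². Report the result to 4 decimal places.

SSR = 2.5763

Normal-equation sums: Σx·x = 57, Σx = 13, Σ1 = 4.
Moment sums: Σx·y = -35, Σy = -7.
Determinant 57·4 − 13² = 59.
a = ((-35)·4 − 13·(-7))/59 = -49/59; b = (57·(-7) − 13·(-35))/59 = 56/59.
Residuals: 52/59, -76/59, 22/59, 2/59; SSR = 152/59.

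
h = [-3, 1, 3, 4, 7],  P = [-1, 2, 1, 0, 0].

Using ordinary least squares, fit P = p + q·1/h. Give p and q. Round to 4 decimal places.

p = -0.2408, q = 2.3002

Compute the Gram sums: Σ1 = 5, Σ1/h = 39/28, Σ1/h·1/h = 9209/7056.
And ΣP = 2, Σ1/h·P = 8/3.
So XᵀX·[p, q]ᵀ = XᵀP: [[5, 39/28]; [39/28, 9209/7056]]·[p, q]ᵀ = [2, 8/3]ᵀ.
Determinant 5·(9209/7056) − (39/28)² = 8089/1764.
p = (2·(9209/7056) − (39/28)·(8/3))/(8089/1764) = -3895/16178; q = (5·(8/3) − (39/28)·2)/(8089/1764) = 18606/8089.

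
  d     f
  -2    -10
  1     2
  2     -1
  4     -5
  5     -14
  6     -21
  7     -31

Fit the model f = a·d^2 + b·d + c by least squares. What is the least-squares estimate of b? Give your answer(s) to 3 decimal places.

b = 2.552

Setting ∂/∂a … = 0 gives: 4611·a + 749·b + 135·c = -2747;  749·a + 135·b + 23·c = -413;  135·a + 23·b + 7·c = -80.
Row-reducing yields a = -89959/91042, b = 232325/91042, c = -34455/45521.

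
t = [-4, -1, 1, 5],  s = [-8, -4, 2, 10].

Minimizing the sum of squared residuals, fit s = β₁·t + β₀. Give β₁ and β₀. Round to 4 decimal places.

β₁ = 2.0585, β₀ = -0.5146

Forming MᵀM = [[43, 1]; [1, 4]] and Mᵀs = [88, 0]ᵀ gives MᵀM·[β₁, β₀]ᵀ = Mᵀs.
det = 43·4 − 1² = 171.
β₁ = (88·4 − 1·0)/171 = 352/171; β₀ = (43·0 − 1·88)/171 = -88/171.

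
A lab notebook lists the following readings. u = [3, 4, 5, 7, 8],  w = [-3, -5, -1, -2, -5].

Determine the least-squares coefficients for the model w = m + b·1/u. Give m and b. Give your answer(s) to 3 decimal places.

m = -3.223, b = 0.108

Normal-equation sums: Σ1 = 5, Σ1/u = 883/840, Σ1/u·1/u = 176149/705600.
For Aᵀw: Σw = -16, Σ1/u·w = -941/280.
So AᵀA·[m, b]ᵀ = Aᵀw: [[5, 883/840]; [883/840, 176149/705600]]·[m, b]ᵀ = [-16, -941/280]ᵀ.
det = 5·(176149/705600) − (883/840)² = 1579/11025.
m = ((-16)·(176149/705600) − (883/840)·(-941/280))/(1579/11025) = -325675/101056; b = (5·(-941/280) − (883/840)·(-16))/(1579/11025) = 1365/12632.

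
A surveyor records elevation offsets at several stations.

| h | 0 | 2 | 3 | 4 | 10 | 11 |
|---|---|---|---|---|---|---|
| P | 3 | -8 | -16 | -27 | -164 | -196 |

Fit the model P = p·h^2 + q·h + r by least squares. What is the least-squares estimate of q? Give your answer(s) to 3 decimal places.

q = -1.696

Compute the Gram sums: Σh^2·h^2 = 24994, Σh^2·h = 2430, Σh^2 = 250, Σh·h = 250, Σh = 30, Σ1 = 6.
For XᵀP: Σh^2·P = -40724, Σh·P = -3968, ΣP = -408.
Row-reducing yields p = -3651/2450, q = -20771/12250, r = 3148/1225.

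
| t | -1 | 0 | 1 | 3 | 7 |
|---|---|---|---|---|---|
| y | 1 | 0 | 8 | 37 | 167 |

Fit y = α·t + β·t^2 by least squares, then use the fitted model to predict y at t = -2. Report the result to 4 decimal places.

ŷ = 4.6066

The normal system XᵀX·[α, β]ᵀ = Xᵀy is [[60, 370]; [370, 2484]]·[α, β]ᵀ = [1287, 8525]ᵀ.
Eliminating β: 2484·(row 1) − 370·(row 2) gives 12140·α = 2484·1287 − 370·8525 = 42658, so α = 21329/6070.
Then β = (8525 − 370·(21329/6070))/2484 = 3531/1214.
At t = -2: ŷ = (21329/6070)·(-2) + (3531/1214)·(4) = 13981/3035.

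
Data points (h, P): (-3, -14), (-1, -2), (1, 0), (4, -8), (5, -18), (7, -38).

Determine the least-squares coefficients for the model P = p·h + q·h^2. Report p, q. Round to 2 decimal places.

Entries of MᵀM: Σh·h = 101, Σh·h^2 = 505, Σh^2·h^2 = 3365.
Right-hand side: Σh·P = -344, Σh^2·P = -2568.
det = 101·3365 − 505² = 84840.
p = ((-344)·3365 − 505·(-2568))/84840 = 3482/2121; q = (101·(-2568) − 505·(-344))/84840 = -106/105.

p = 1.64, q = -1.01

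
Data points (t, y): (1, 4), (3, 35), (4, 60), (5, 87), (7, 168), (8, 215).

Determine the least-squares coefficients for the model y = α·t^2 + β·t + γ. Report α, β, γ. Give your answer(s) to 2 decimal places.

α = 2.99, β = 3.23, γ = -1.98

Sums needed: Σt^2·t^2 = 7460, Σt^2·t = 1072, Σt^2 = 164, Σt·t = 164, Σt = 28, Σ1 = 6.
Moment sums: Σt^2·y = 25446, Σt·y = 3680, Σy = 569.
So MᵀM·[α, β, γ]ᵀ = Mᵀy: [[7460, 1072, 164]; [1072, 164, 28]; [164, 28, 6]]·[α, β, γ]ᵀ = [25446, 3680, 569]ᵀ.
Solving the 3×3 system (Gaussian elimination) gives α = 583/195, β = 6307/1950, γ = -99/50.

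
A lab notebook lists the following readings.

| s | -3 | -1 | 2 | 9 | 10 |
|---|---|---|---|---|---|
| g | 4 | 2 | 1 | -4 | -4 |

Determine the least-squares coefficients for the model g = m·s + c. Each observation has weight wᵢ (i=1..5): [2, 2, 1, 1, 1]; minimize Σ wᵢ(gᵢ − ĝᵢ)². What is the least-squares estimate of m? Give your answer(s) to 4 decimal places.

From the data, Σwᵢ·s·s = 205, Σwᵢ·s = 13, Σwᵢ·1 = 7.
Right-hand side: Σwᵢ·s·g = -102, Σwᵢ·g = 5.
So AᵀWA·[m, c]ᵀ = AᵀWg: [[205, 13]; [13, 7]]·[m, c]ᵀ = [-102, 5]ᵀ.
Eliminating c: 7·(row 1) − 13·(row 2) gives 1266·m = 7·(-102) − 13·5 = -779, so m = -779/1266.
Then c = (5 − 13·(-779/1266))/7 = 2351/1266.

m = -0.6153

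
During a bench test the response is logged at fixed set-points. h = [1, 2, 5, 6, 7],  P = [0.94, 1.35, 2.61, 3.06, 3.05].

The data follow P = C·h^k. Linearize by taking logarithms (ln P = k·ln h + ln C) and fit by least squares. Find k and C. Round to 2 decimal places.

Linearized form: ln P = k·ln h + ln C. From the 5 transformed points,
AᵀA = [[10.0677, 6.0403]; [6.0403, 5]], rhs = [5.9259, 3.4311]ᵀ  (here Σln h = 6.0403, Σ(ln h)² = 10.0677, Σln P = 3.4311, Σln h·ln P = 5.9259).
Slope k = (n·Σln h·ln P − Σln h·Σln P)/(n·Σ(ln h)² − (Σln h)²) = (5·5.9259 − 6.0403·3.4311)/13.8539 = 0.64276; ln C = (Σln P − k·Σln h)/n = -0.09026, so C = exp(-0.09026) = 0.91370.

k = 0.64, C = 0.91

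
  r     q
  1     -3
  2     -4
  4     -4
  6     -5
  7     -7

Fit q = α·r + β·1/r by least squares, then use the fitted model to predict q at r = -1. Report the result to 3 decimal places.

q̂ = 3.400

The normal equations are: 106·α + 5·β = -106;  5·α + (9601/7056)·β = -47/6.
(Σr·r = 106, Σr·1/r = 5, Σ1/r·1/r = 9601/7056, Σr·q = -106, Σ1/r·q = -47/6.)
det = 106·(9601/7056) − 5² = 420653/3528.
α = ((-106)·(9601/7056) − 5·(-47/6))/(420653/3528) = -370673/420653; β = (106·(-47/6) − 5·(-106))/(420653/3528) = -1059576/420653.
At r = -1: q̂ = (-370673/420653)·(-1) + (-1059576/420653)·(-1) = 1430249/420653.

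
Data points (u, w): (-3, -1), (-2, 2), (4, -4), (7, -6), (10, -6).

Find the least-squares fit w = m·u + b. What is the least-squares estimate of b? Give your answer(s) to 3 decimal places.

The normal equations are: 178·m + 16·b = -119;  16·m + 5·b = -15.
Eliminating b: 5·(row 1) − 16·(row 2) gives 634·m = 5·(-119) − 16·(-15) = -355, so m = -355/634.
Then b = ((-15) − 16·(-355/634))/5 = -383/317.

b = -1.208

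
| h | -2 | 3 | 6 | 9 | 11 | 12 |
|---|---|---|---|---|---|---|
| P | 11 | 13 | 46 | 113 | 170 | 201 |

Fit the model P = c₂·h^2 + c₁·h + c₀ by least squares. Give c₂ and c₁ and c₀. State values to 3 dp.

c₂ = 1.500, c₁ = -1.357, c₀ = 2.414

Setting ∂/∂c₂ … = 0 gives: 43331·c₂ + 4023·c₁ + 395·c₀ = 60484;  4023·c₂ + 395·c₁ + 39·c₀ = 5592;  395·c₂ + 39·c₁ + 6·c₀ = 554.
(Σh^2·h^2 = 43331, Σh^2·h = 4023, Σh^2 = 395, Σh·h = 395, Σh = 39, Σ1 = 6, Σh^2·P = 60484, Σh·P = 5592, ΣP = 554.)
Inverting the 3×3 Gram matrix, [c₂, c₁, c₀]ᵀ = [749767/499900, -678339/499900, 301744/124975]ᵀ.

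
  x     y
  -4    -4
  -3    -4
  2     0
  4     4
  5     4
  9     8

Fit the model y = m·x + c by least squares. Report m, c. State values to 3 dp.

m = 0.966, c = -0.760

Forming MᵀM = [[151, 13]; [13, 6]] and Mᵀy = [136, 8]ᵀ gives MᵀM·[m, c]ᵀ = Mᵀy.
Eliminating c: 6·(row 1) − 13·(row 2) gives 737·m = 6·136 − 13·8 = 712, so m = 712/737.
Then c = (8 − 13·(712/737))/6 = -560/737.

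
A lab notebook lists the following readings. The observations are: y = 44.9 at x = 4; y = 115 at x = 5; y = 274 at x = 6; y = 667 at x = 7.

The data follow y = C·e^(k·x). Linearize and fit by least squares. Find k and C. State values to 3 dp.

k = 0.896, C = 1.267

Linearized form: ln y = k·x + ln C. From the 4 transformed points,
Σx = 22.0000, Σ(x)² = 126.0000, Σln y = 20.6653, Σx·ln y = 118.1407.
Equations: 126.0000·k + 22.0000·ln C = 118.1407;  22.0000·k + 4·ln C = 20.6653.
Δ = 126.0000·4 − (22.0000)² = 20.0000; k = (118.1407·4 − 22.0000·20.6653)/20.0000 = 0.89633, ln C = (126.0000·20.6653 − 22.0000·118.1407)/20.0000 = 0.23653, so C = exp(0.23653) = 1.26685.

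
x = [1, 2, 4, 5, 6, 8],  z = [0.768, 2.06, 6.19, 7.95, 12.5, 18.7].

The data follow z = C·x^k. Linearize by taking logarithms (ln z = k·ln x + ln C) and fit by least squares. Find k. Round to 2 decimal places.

With ln zᵢ as the transformed response and ln xᵢ as the regressor:
Σln x = 7.5601, Σ(ln x)² = 12.5270, Σln z = 9.8091, Σln x·ln z = 16.9799.
Normal system: [[12.5270, 7.5601]; [7.5601, 6]]·[k, ln C]ᵀ = [16.9799, 9.8091]ᵀ.
Solving (det = 18.0074): k = 1.53947, ln C = -0.30490.

k = 1.54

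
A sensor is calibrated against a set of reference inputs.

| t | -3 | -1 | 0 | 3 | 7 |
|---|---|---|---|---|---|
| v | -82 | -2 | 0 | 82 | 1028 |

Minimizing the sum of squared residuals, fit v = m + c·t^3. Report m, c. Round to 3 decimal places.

m = 0.207, c = 2.997

Sums needed: Σ1 = 5, Σt^3 = 342, Σt^3·t^3 = 119108.
And Σv = 1026, Σt^3·v = 357034.
AᵀA·[m, c]ᵀ = Aᵀv becomes [[5, 342]; [342, 119108]]·[m, c]ᵀ = [1026, 357034]ᵀ.
Δ = 5·119108 − 342² = 478576.
m = (1026·119108 − 342·357034)/478576 = 24795/119644; c = (5·357034 − 342·1026)/478576 = 717139/239288.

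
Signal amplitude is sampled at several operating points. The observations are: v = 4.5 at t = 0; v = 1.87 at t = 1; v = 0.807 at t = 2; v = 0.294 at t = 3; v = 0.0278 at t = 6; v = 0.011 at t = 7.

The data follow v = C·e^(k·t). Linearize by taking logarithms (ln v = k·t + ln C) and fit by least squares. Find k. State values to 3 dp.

k = -0.852

Linearized form: ln v = k·t + ln C. From the 6 transformed points,
XᵀX = [[99.0000, 19.0000]; [19.0000, 6]], rhs = [-56.5408, -7.4012]ᵀ  (here Σt = 19.0000, Σ(t)² = 99.0000, Σln v = -7.4012, Σt·ln v = -56.5408).
Solving (det = 233.0000): k = -0.85246, ln C = 1.46592.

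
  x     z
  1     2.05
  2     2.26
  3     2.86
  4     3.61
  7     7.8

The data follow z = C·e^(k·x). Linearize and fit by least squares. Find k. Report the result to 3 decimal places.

k = 0.230

Taking logs, ln z = k·x + ln C, so regress ln z on x.
Σx = 17.0000, Σ(x)² = 79.0000, Σln z = 5.9219, Σx·ln z = 25.0147.
Equations: 79.0000·k + 17.0000·ln C = 25.0147;  17.0000·k + 5·ln C = 5.9219.
Slope k = (n·Σx·ln z − Σx·Σln z)/(n·Σ(x)² − (Σx)²) = (5·25.0147 − 17.0000·5.9219)/106.0000 = 0.23021; ln C = (Σln z − k·Σx)/n = 0.40166.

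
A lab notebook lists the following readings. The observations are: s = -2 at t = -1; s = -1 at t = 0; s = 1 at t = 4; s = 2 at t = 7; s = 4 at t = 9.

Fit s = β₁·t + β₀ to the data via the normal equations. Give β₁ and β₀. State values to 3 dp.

β₁ = 0.545, β₀ = -1.273

The normal equations are: 147·β₁ + 19·β₀ = 56;  19·β₁ + 5·β₀ = 4.
Determinant 147·5 − 19² = 374.
β₁ = (56·5 − 19·4)/374 = 6/11; β₀ = (147·4 − 19·56)/374 = -14/11.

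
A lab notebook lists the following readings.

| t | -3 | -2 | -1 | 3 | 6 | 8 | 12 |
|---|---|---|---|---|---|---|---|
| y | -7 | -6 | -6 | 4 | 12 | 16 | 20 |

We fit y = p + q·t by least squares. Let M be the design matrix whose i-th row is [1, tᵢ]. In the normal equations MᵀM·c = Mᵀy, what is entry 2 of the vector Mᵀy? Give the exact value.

491

Entry 2 ↔ basis t, so (Mᵀy)_{2} = Σᵢ (t)·yᵢ = (-3)·(-7) + (-2)·(-6) + (-1)·(-6) + (3)·(4) + (6)·(12) + (8)·(16) + (12)·(20) = 491.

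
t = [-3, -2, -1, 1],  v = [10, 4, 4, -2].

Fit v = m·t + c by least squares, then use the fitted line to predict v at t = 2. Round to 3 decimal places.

Entries of XᵀX: Σt·t = 15, Σt = -5, Σ1 = 4.
And Σt·v = -44, Σv = 16.
Normal equations: [[15, -5]; [-5, 4]]·[m, c]ᵀ = [-44, 16]ᵀ.
det = 15·4 − (-5)² = 35.
m = ((-44)·4 − (-5)·16)/35 = -96/35; c = (15·16 − (-5)·(-44))/35 = 4/7.
At t = 2: v̂ = (-96/35)·(2) + (4/7)·(1) = -172/35.

v̂ = -4.914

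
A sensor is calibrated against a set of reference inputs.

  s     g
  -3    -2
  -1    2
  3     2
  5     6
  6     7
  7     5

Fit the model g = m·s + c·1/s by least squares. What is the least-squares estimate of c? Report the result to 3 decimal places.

Setting ∂/∂m … = 0 gives: 129·m + 6·c = 117;  6·m + (6421/4900)·c = 169/70.
Δ = 129·(6421/4900) − 6² = 651909/4900.
m = (117·(6421/4900) − 6·(169/70))/(651909/4900) = 226759/217303; c = (129·(169/70) − 6·117)/(651909/4900) = -637910/217303.

c = -2.936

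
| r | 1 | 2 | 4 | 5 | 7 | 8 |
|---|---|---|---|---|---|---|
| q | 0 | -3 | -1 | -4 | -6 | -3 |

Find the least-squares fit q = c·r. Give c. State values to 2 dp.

Entries of MᵀM: Σr·r = 159.
And Σr·q = -96.
Normal equations: [[159]]·[c]ᵀ = [-96]ᵀ.
c = (-96)/159 = -0.603774.

c = -0.60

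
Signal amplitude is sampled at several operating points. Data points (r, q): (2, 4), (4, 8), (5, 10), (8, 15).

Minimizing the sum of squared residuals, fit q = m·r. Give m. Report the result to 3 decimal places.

m = 1.927

The normal equations are: 109·m = 210.
(Σr·r = 109, Σr·q = 210.)
m = 210/109 = 1.92661.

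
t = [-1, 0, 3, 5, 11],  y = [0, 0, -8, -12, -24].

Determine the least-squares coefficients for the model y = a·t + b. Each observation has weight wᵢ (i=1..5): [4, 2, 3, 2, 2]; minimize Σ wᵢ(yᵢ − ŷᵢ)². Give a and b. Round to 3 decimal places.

Setting ∂/∂a … = 0 gives: 323·a + 37·b = -720;  37·a + 13·b = -96.
(Σwᵢ·t·t = 323, Σwᵢ·t = 37, Σwᵢ·1 = 13, Σwᵢ·t·y = -720, Σwᵢ·y = -96.)
Δ = 323·13 − 37² = 2830.
a = ((-720)·13 − 37·(-96))/2830 = -2904/1415; b = (323·(-96) − 37·(-720))/2830 = -2184/1415.

a = -2.052, b = -1.543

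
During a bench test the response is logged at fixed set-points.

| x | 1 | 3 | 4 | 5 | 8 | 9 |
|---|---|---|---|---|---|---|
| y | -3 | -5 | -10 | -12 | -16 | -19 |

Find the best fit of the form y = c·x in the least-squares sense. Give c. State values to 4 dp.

With design matrix A, AᵀA = [[196]] and Aᵀy = [-417]ᵀ.
Hence c = -417 / 196 ≈ -2.12755.

c = -2.1276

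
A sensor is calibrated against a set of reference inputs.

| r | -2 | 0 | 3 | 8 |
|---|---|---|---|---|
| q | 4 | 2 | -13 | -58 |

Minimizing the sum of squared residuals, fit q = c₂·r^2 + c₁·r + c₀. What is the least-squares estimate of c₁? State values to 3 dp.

c₁ = -2.796

Setting ∂/∂c₂ … = 0 gives: 4193·c₂ + 531·c₁ + 77·c₀ = -3813;  531·c₂ + 77·c₁ + 9·c₀ = -511;  77·c₂ + 9·c₁ + 4·c₀ = -65.
(Σr^2·r^2 = 4193, Σr^2·r = 531, Σr^2 = 77, Σr·r = 77, Σr = 9, Σ1 = 4, Σr^2·q = -3813, Σr·q = -511, Σq = -65.)
Inverting the 3×3 Gram matrix, [c₂, c₁, c₀]ᵀ = [-1489/2585, -7228/2585, 584/517]ᵀ.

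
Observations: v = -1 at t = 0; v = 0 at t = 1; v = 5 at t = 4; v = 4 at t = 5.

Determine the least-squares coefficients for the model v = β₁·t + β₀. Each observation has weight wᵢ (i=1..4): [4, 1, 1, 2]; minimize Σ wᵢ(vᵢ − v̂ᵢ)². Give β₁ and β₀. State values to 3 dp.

From the data, Σwᵢ·t·t = 67, Σwᵢ·t = 15, Σwᵢ·1 = 8.
And Σwᵢ·t·v = 60, Σwᵢ·v = 9.
AᵀWA·[β₁, β₀]ᵀ = AᵀWv becomes [[67, 15]; [15, 8]]·[β₁, β₀]ᵀ = [60, 9]ᵀ.
Eliminating β₀: 8·(row 1) − 15·(row 2) gives 311·β₁ = 8·60 − 15·9 = 345, so β₁ = 345/311.
Then β₀ = (9 − 15·(345/311))/8 = -297/311.

β₁ = 1.109, β₀ = -0.955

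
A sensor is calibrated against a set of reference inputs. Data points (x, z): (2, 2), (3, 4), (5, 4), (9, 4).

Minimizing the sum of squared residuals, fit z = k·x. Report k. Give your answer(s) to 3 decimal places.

Forming AᵀA = [[119]] and Aᵀz = [72]ᵀ gives AᵀA·[k]ᵀ = Aᵀz.
Hence k = 72 / 119 ≈ 0.605042.

k = 0.605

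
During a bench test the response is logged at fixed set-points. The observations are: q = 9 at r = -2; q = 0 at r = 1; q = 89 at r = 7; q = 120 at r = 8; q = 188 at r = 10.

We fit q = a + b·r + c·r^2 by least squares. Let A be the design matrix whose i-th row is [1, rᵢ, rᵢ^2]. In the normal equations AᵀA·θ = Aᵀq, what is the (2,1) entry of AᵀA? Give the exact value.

24

Row 2 ↔ basis r, column 1 ↔ basis 1, so (AᵀA)_{2,1} = Σᵢ r = (-2)·(1) + (1)·(1) + (7)·(1) + (8)·(1) + (10)·(1) = 24.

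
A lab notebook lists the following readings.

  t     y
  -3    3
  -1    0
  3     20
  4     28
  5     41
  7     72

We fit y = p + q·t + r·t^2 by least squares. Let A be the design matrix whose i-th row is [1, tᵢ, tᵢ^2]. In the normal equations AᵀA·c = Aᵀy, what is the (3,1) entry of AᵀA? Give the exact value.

Row 3 ↔ basis t^2, column 1 ↔ basis 1, so (AᵀA)_{3,1} = Σᵢ t^2 = (9)·(1) + (1)·(1) + (9)·(1) + (16)·(1) + (25)·(1) + (49)·(1) = 109.

109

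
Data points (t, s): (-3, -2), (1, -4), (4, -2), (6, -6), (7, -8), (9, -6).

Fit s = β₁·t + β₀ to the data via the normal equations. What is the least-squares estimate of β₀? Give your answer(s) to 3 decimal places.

Forming XᵀX = [[192, 24]; [24, 6]] and Xᵀs = [-152, -28]ᵀ gives XᵀX·[β₁, β₀]ᵀ = Xᵀs.
Δ = 192·6 − 24² = 576.
β₁ = ((-152)·6 − 24·(-28))/576 = -5/12; β₀ = (192·(-28) − 24·(-152))/576 = -3.

β₀ = -3.000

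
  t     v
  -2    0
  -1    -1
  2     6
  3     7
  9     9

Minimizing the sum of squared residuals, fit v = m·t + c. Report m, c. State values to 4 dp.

m = 0.9198, c = 2.1765

Compute the Gram sums: Σt·t = 99, Σt = 11, Σ1 = 5.
Right-hand side: Σt·v = 115, Σv = 21.
Normal equations: [[99, 11]; [11, 5]]·[m, c]ᵀ = [115, 21]ᵀ.
Determinant 99·5 − 11² = 374.
m = (115·5 − 11·21)/374 = 172/187; c = (99·21 − 11·115)/374 = 37/17.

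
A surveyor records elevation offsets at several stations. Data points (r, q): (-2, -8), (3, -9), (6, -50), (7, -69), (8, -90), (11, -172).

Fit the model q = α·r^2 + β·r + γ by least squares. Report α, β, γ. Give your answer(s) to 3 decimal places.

Forming MᵀM = [[22531, 2421, 283]; [2421, 283, 33]; [283, 33, 6]] and Mᵀq = [-31866, -3406, -398]ᵀ gives MᵀM·[α, β, γ]ᵀ = Mᵀq.
Inverting the 3×3 Gram matrix, [α, β, γ]ᵀ = [-29669/19789, 15425/19789, 1880/19789]ᵀ.

α = -1.499, β = 0.779, γ = 0.095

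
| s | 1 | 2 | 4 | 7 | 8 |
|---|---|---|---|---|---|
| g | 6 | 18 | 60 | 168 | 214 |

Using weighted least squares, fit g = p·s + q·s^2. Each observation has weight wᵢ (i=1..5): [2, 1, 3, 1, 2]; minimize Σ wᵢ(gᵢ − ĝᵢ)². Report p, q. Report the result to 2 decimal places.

Normal-equation sums: Σwᵢ·s·s = 231, Σwᵢ·s·s^2 = 1569, Σwᵢ·s^2·s^2 = 11379.
Moment sums: Σwᵢ·s·g = 5368, Σwᵢ·s^2·g = 38588.
det = 231·11379 − 1569² = 166788.
p = (5368·11379 − 1569·38588)/166788 = 44825/13899; q = (231·38588 − 1569·5368)/166788 = 13651/4633.

p = 3.23, q = 2.95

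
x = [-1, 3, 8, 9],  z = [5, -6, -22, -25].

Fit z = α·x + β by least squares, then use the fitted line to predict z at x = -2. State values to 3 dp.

Compute the Gram sums: Σx·x = 155, Σx = 19, Σ1 = 4.
For Mᵀz: Σx·z = -424, Σz = -48.
MᵀM·[α, β]ᵀ = Mᵀz becomes [[155, 19]; [19, 4]]·[α, β]ᵀ = [-424, -48]ᵀ.
Determinant 155·4 − 19² = 259.
α = ((-424)·4 − 19·(-48))/259 = -112/37; β = (155·(-48) − 19·(-424))/259 = 88/37.
At x = -2: ẑ = (-112/37)·(-2) + (88/37)·(1) = 312/37.

ẑ = 8.432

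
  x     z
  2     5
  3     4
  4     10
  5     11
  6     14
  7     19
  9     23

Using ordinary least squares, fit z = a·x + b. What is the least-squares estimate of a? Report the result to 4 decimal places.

The normal system MᵀM·[a, b]ᵀ = Mᵀz is [[220, 36]; [36, 7]]·[a, b]ᵀ = [541, 86]ᵀ.
Δ = 220·7 − 36² = 244.
a = (541·7 − 36·86)/244 = 691/244; b = (220·86 − 36·541)/244 = -139/61.

a = 2.8320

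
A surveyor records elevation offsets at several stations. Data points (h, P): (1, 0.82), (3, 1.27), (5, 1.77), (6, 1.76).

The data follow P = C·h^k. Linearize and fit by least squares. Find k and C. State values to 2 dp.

k = 0.45, C = 0.81

Linearized form: ln P = k·ln h + ln C. From the 4 transformed points,
Σln h = 4.4998, Σ(ln h)² = 7.0076, Σln P = 1.1769, Σln h·ln P = 2.1944.
Equations: 7.0076·k + 4.4998·ln C = 2.1944;  4.4998·k + 4·ln C = 1.1769.
Slope k = (n·Σln h·ln P − Σln h·Σln P)/(n·Σ(ln h)² − (Σln h)²) = (4·2.1944 − 4.4998·1.1769)/7.7823 = 0.44745; ln C = (Σln P − k·Σln h)/n = -0.20914, so C = exp(-0.20914) = 0.81128.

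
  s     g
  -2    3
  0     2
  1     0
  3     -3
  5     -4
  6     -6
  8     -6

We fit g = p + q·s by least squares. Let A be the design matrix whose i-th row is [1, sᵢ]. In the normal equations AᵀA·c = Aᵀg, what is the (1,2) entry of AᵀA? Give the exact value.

Row 1 ↔ basis 1, column 2 ↔ basis s, so (AᵀA)_{1,2} = Σᵢ s = (1)·(-2) + (1)·(0) + (1)·(1) + (1)·(3) + (1)·(5) + (1)·(6) + (1)·(8) = 21.

21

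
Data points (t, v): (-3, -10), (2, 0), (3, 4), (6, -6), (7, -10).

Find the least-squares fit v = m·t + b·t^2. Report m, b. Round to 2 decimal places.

XᵀX·[m, b]ᵀ = Xᵀv reads: 107·m + 567·b = -64;  567·m + 3875·b = -760.
Δ = 107·3875 − 567² = 93136.
m = ((-64)·3875 − 567·(-760))/93136 = 22865/11642; b = (107·(-760) − 567·(-64))/93136 = -5629/11642.

m = 1.96, b = -0.48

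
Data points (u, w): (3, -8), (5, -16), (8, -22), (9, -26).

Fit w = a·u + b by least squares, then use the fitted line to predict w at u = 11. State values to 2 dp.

ŵ = -31.36

Compute the Gram sums: Σu·u = 179, Σu = 25, Σ1 = 4.
For Mᵀw: Σu·w = -514, Σw = -72.
Normal equations: [[179, 25]; [25, 4]]·[a, b]ᵀ = [-514, -72]ᵀ.
Δ = 179·4 − 25² = 91.
a = ((-514)·4 − 25·(-72))/91 = -256/91; b = (179·(-72) − 25·(-514))/91 = -38/91.
At u = 11: ŵ = (-256/91)·(11) + (-38/91)·(1) = -2854/91.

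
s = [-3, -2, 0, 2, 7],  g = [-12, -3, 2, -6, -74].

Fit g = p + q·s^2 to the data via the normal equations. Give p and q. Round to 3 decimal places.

p = 1.828, q = -1.548

AᵀA·[p, q]ᵀ = Aᵀg reads: 5·p + 66·q = -93;  66·p + 2514·q = -3770.
(Σ1 = 5, Σs^2 = 66, Σs^2·s^2 = 2514, Σg = -93, Σs^2·g = -3770.)
Δ = 5·2514 − 66² = 8214.
p = ((-93)·2514 − 66·(-3770))/8214 = 2503/1369; q = (5·(-3770) − 66·(-93))/8214 = -6356/4107.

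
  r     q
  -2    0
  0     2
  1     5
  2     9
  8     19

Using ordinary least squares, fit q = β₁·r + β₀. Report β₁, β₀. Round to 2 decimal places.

β₁ = 1.97, β₀ = 3.45

AᵀA·[β₁, β₀]ᵀ = Aᵀq reads: 73·β₁ + 9·β₀ = 175;  9·β₁ + 5·β₀ = 35.
(Σr·r = 73, Σr = 9, Σ1 = 5, Σr·q = 175, Σq = 35.)
det = 73·5 − 9² = 284.
β₁ = (175·5 − 9·35)/284 = 140/71; β₀ = (73·35 − 9·175)/284 = 245/71.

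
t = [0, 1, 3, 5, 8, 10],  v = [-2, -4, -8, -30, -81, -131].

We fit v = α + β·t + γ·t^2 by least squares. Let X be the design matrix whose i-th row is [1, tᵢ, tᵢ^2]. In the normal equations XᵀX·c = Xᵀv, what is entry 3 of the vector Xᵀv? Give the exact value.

-19110

Entry 3 ↔ basis t^2, so (Xᵀv)_{3} = Σᵢ (t^2)·vᵢ = (0)·(-2) + (1)·(-4) + (9)·(-8) + (25)·(-30) + (64)·(-81) + (100)·(-131) = -19110.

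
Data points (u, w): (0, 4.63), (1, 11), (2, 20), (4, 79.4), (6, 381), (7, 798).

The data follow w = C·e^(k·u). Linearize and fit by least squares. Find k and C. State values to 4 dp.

k = 0.7263, C = 4.7907

With ln wᵢ as the transformed response and uᵢ as the regressor:
Σu = 20.0000, Σ(u)² = 106.0000, Σln w = 23.9256, Σu·ln w = 108.3189.
Normal system: [[106.0000, 20.0000]; [20.0000, 6]]·[k, ln C]ᵀ = [108.3189, 23.9256]ᵀ.
Solving (det = 236.0000): k = 0.72628, ln C = 1.56667, so C = exp(1.56667) = 4.79067.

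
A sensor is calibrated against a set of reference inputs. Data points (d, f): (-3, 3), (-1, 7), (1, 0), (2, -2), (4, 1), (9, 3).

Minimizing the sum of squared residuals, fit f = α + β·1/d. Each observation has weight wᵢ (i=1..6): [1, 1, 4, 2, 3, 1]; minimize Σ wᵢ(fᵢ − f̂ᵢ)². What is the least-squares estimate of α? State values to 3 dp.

Normal-equation sums: Σwᵢ·1 = 12, Σwᵢ·1/d = 163/36, Σwᵢ·1/d·1/d = 7531/1296.
Right-hand side: Σwᵢ·f = 12, Σwᵢ·1/d·f = -107/12.
Determinant 12·(7531/1296) − (163/36)² = 63803/1296.
α = (12·(7531/1296) − (163/36)·(-107/12))/(63803/1296) = 142695/63803; β = (12·(-107/12) − (163/36)·12)/(63803/1296) = -209088/63803.

α = 2.236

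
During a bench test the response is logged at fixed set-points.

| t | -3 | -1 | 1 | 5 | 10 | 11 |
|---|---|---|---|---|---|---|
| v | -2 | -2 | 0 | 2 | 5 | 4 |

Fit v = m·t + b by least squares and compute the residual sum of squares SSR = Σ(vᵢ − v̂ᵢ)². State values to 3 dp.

SSR = 1.872

The normal system AᵀA·[m, b]ᵀ = Aᵀv is [[257, 23]; [23, 6]]·[m, b]ᵀ = [112, 7]ᵀ.
Eliminating b: 6·(row 1) − 23·(row 2) gives 1013·m = 6·112 − 23·7 = 511, so m = 511/1013.
Then b = (7 − 23·(511/1013))/6 = -777/1013.
Residuals: 284/1013, -738/1013, 266/1013, 248/1013, 732/1013, -792/1013; SSR = 1896/1013.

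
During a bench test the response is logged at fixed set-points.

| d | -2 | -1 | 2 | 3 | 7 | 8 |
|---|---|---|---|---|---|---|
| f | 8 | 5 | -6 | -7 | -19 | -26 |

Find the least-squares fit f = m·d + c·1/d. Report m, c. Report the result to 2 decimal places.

m = -2.94, c = -1.61

Setting ∂/∂m … = 0 gives: 131·m + 6·c = -395;  6·m + (46489/28224)·c = -1705/84.
(Σd·d = 131, Σd·1/d = 6, Σ1/d·1/d = 46489/28224, Σd·f = -395, Σ1/d·f = -1705/84.)
Δ = 131·(46489/28224) − 6² = 5073995/28224.
m = ((-395)·(46489/28224) − 6·(-1705/84))/(5073995/28224) = -2985175/1014799; c = (131·(-1705/84) − 6·(-395))/(5073995/28224) = -1631280/1014799.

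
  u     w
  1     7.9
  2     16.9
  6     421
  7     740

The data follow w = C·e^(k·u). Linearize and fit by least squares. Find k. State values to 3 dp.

Taking logs, ln w = k·u + ln C, so regress ln w on u.
Σu = 16.0000, Σ(u)² = 90.0000, Σln w = 17.5435, Σu·ln w = 90.2238.
Normal system: [[90.0000, 16.0000]; [16.0000, 4]]·[k, ln C]ᵀ = [90.2238, 17.5435]ᵀ.
Solving (det = 104.0000): k = 0.77115, ln C = 1.30125.

k = 0.771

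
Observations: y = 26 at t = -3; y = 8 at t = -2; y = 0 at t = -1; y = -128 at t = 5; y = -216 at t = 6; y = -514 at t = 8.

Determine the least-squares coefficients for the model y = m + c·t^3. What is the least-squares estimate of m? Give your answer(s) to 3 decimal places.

m = -0.901

The normal equations are: 6·m + 817·c = -824;  817·m + 325219·c = -326590.
Δ = 6·325219 − 817² = 1283825.
m = ((-824)·325219 − 817·(-326590))/1283825 = -1156426/1283825; c = (6·(-326590) − 817·(-824))/1283825 = -1286332/1283825.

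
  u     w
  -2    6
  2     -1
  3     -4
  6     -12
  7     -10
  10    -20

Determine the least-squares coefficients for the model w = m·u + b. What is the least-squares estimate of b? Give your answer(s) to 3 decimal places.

From the data, Σu·u = 202, Σu = 26, Σ1 = 6.
Right-hand side: Σu·w = -368, Σw = -41.
So AᵀA·[m, b]ᵀ = Aᵀw: [[202, 26]; [26, 6]]·[m, b]ᵀ = [-368, -41]ᵀ.
Eliminating b: 6·(row 1) − 26·(row 2) gives 536·m = 6·(-368) − 26·(-41) = -1142, so m = -571/268.
Then b = ((-41) − 26·(-571/268))/6 = 643/268.

b = 2.399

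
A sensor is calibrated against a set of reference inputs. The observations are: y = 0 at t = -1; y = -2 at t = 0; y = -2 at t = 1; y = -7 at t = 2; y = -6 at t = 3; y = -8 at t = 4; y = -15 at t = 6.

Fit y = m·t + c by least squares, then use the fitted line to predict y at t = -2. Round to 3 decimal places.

ŷ = 2.639

With design matrix M, MᵀM = [[67, 15]; [15, 7]] and Mᵀy = [-156, -40]ᵀ.
Δ = 67·7 − 15² = 244.
m = ((-156)·7 − 15·(-40))/244 = -123/61; c = (67·(-40) − 15·(-156))/244 = -85/61.
At t = -2: ŷ = (-123/61)·(-2) + (-85/61)·(1) = 161/61.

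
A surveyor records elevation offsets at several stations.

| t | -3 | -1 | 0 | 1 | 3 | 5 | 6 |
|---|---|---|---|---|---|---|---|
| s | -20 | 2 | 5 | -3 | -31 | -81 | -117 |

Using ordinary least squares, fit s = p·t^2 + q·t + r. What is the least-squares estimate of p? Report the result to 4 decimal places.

The normal equations are: 2085·p + 341·q + 81·r = -6697;  341·p + 81·q + 11·r = -1145;  81·p + 11·q + 7·r = -245.
(Σt^2·t^2 = 2085, Σt^2·t = 341, Σt^2 = 81, Σt·t = 81, Σt = 11, Σ1 = 7, Σt^2·s = -6697, Σt·s = -1145, Σs = -245.)
Row-reducing yields p = -146373/48041, q = -82072/48041, r = 141280/48041.

p = -3.0468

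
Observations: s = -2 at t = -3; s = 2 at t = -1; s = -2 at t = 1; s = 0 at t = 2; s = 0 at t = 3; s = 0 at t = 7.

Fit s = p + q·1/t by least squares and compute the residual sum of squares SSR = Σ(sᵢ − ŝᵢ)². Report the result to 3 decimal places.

Compute the Gram sums: Σ1 = 6, Σ1/t = 9/14, Σ1/t·1/t = 4397/1764.
Right-hand side: Σs = -2, Σ1/t·s = -10/3.
So XᵀX·[p, q]ᵀ = Xᵀs: [[6, 9/14]; [9/14, 4397/1764]]·[p, q]ᵀ = [-2, -10/3]ᵀ.
det = 6·(4397/1764) − (9/14)² = 8551/588.
p = ((-2)·(4397/1764) − (9/14)·(-10/3))/(8551/588) = -5014/25653; q = (6·(-10/3) − (9/14)·(-2))/(8551/588) = -11004/8551.
Residuals: -57296/25653, 23308/25653, -13280/25653, 21520/25653, 16018/25653, 9730/25653; SSR = 187768/25653.

SSR = 7.320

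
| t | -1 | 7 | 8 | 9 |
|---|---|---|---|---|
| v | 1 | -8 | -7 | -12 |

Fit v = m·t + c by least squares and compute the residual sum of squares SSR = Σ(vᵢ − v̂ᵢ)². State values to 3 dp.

With design matrix X, XᵀX = [[195, 23]; [23, 4]] and Xᵀv = [-221, -26]ᵀ.
Eliminating c: 4·(row 1) − 23·(row 2) gives 251·m = 4·(-221) − 23·(-26) = -286, so m = -286/251.
Then c = ((-26) − 23·(-286/251))/4 = 13/251.
Residuals: -48/251, -19/251, 518/251, -451/251; SSR = 1890/251.

SSR = 7.530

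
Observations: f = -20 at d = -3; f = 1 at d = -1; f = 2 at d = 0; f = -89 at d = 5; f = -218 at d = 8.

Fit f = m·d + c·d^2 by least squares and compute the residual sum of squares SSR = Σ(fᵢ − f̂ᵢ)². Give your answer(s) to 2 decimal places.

Setting ∂/∂m … = 0 gives: 99·m + 609·c = -2130;  609·m + 4803·c = -16356.
det = 99·4803 − 609² = 104616.
m = ((-2130)·4803 − 609·(-16356))/104616 = -14977/5812; c = (99·(-16356) − 609·(-2130))/104616 = -17893/5812.
Residuals: -67/2906, 2182/1453, 2, 2471/2906, -512/1453; SSR = 20641/2906.

SSR = 7.10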